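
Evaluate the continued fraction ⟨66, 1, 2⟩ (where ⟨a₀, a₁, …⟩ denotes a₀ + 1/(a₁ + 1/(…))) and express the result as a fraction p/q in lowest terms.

200/3

Compute successive convergents:
a_0 = 66: 66/1
a_1 = 1: 67/1
a_2 = 2: 200/3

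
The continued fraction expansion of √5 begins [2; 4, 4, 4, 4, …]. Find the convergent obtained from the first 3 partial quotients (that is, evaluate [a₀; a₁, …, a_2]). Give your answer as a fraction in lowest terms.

38/17

a_0 = 2: 2/1
a_1 = 4: 9/4
a_2 = 4: 38/17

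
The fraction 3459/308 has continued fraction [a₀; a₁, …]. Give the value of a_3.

1

⌊3459/308⌋ = 11, remainder 71
⌊308/71⌋ = 4, remainder 24
⌊71/24⌋ = 2, remainder 23
⌊24/23⌋ = 1, remainder 1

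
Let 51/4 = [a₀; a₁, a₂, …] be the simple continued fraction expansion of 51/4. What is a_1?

Repeatedly divide and take the remainder:
51 ÷ 4 → quotient 12, remainder 3
4 ÷ 3 → quotient 1, remainder 1

1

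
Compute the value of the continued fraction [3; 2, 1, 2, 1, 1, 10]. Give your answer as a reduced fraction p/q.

677/201

Work from the innermost term outward:
Start with 10.
1 + 1/(10/1) = 1 + 1/10 = 11/10
1 + 1/(11/10) = 1 + 10/11 = 21/11
2 + 1/(21/11) = 2 + 11/21 = 53/21
1 + 1/(53/21) = 1 + 21/53 = 74/53
2 + 1/(74/53) = 2 + 53/74 = 201/74
3 + 1/(201/74) = 3 + 74/201 = 677/201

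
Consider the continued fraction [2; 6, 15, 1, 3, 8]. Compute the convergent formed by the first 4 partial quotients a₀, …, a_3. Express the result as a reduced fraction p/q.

210/97

Build up convergents one term at a time:
a_0 = 2: 2/1
a_1 = 6: 13/6
a_2 = 15: 197/91
a_3 = 1: 210/97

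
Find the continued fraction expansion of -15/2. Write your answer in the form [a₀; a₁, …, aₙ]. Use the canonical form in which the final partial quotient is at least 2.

[-8; 2]

⌊-15/2⌋ = -8, remainder 1
⌊2/1⌋ = 2, remainder 0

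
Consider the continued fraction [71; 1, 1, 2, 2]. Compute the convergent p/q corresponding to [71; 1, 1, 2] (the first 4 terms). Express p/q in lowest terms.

358/5

Start with 2.
1 + 1/(2/1) = 1 + 1/2 = 3/2
1 + 1/(3/2) = 1 + 2/3 = 5/3
71 + 1/(5/3) = 71 + 3/5 = 358/5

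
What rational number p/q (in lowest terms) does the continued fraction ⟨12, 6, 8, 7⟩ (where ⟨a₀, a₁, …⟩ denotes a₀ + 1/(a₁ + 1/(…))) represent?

4245/349

Build up convergents one term at a time:
a_0 = 12: 12/1
a_1 = 6: 73/6
a_2 = 8: 596/49
a_3 = 7: 4245/349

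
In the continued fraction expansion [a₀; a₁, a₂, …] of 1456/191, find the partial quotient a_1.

1456 ÷ 191 → quotient 7, remainder 119
191 ÷ 119 → quotient 1, remainder 72

1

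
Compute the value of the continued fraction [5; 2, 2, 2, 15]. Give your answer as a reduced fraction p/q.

1002/185

a_0 = 5: 5/1
a_1 = 2: 11/2
a_2 = 2: 27/5
a_3 = 2: 65/12
a_4 = 15: 1002/185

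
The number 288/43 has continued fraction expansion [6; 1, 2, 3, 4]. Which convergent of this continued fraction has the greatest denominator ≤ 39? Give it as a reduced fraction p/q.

67/10

List convergents until the denominator exceeds the bound:
a_0 = 6: 6/1  (≤ bound)
a_1 = 1: 7/1  (≤ bound)
a_2 = 2: 20/3  (≤ bound)
a_3 = 3: 67/10  (≤ bound)
a_4 = 4: 288/43  (> 39, stop)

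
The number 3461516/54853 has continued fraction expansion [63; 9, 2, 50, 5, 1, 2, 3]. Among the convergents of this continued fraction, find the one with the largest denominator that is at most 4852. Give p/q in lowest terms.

303789/4814

List convergents until the denominator exceeds the bound:
a_0 = 63: 63/1  (≤ bound)
a_1 = 9: 568/9  (≤ bound)
a_2 = 2: 1199/19  (≤ bound)
a_3 = 50: 60518/959  (≤ bound)
a_4 = 5: 303789/4814  (≤ bound)
a_5 = 1: 364307/5773  (> 4852, stop)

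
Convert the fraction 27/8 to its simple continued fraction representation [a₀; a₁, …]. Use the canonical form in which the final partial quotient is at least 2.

[3; 2, 1, 2]

Run the Euclidean algorithm, recording each quotient:
⌊27/8⌋ = 3, remainder 3
⌊8/3⌋ = 2, remainder 2
⌊3/2⌋ = 1, remainder 1
⌊2/1⌋ = 2, remainder 0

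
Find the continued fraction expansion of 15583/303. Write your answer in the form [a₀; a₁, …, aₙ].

[51; 2, 3, 43]

15583 = 51·303 + 130, so a_0 = 51
303 = 2·130 + 43, so a_1 = 2
130 = 3·43 + 1, so a_2 = 3
43 = 43·1 + 0, so a_3 = 43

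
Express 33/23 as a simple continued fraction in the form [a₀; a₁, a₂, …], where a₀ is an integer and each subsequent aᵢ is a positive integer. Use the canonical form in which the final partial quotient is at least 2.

[1; 2, 3, 3]

Repeatedly divide and take the remainder:
33 ÷ 23 → quotient 1, remainder 10
23 ÷ 10 → quotient 2, remainder 3
10 ÷ 3 → quotient 3, remainder 1
3 ÷ 1 → quotient 3, remainder 0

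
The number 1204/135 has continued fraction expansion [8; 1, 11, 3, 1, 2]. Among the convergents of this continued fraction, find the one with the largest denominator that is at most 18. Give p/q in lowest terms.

a_0 = 8: 8/1  (≤ bound)
a_1 = 1: 9/1  (≤ bound)
a_2 = 11: 107/12  (≤ bound)
a_3 = 3: 330/37  (> 18, stop)

107/12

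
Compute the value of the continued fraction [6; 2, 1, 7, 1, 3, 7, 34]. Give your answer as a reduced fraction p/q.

158809/25023

Compute successive convergents:
a_0 = 6: 6/1
a_1 = 2: 13/2
a_2 = 1: 19/3
a_3 = 7: 146/23
a_4 = 1: 165/26
a_5 = 3: 641/101
a_6 = 7: 4652/733
a_7 = 34: 158809/25023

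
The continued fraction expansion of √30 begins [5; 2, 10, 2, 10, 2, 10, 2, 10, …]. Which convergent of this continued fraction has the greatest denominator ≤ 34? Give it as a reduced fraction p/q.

115/21

a_0 = 5: 5/1  (≤ bound)
a_1 = 2: 11/2  (≤ bound)
a_2 = 10: 115/21  (≤ bound)
a_3 = 2: 241/44  (> 34, stop)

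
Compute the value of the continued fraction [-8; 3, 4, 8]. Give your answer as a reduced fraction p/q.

Build up convergents one term at a time:
a_0 = -8: -8/1
a_1 = 3: -23/3
a_2 = 4: -100/13
a_3 = 8: -823/107

-823/107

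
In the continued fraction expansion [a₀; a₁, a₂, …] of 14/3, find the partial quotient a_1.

14 = 4·3 + 2, so a_0 = 4
3 = 1·2 + 1, so a_1 = 1

1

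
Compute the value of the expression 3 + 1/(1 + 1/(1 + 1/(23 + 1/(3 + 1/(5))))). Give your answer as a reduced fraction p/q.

Build up convergents one term at a time:
a_0 = 3: 3/1
a_1 = 1: 4/1
a_2 = 1: 7/2
a_3 = 23: 165/47
a_4 = 3: 502/143
a_5 = 5: 2675/762

2675/762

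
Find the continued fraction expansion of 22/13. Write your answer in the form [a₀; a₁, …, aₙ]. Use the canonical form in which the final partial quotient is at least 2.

⌊22/13⌋ = 1, remainder 9
⌊13/9⌋ = 1, remainder 4
⌊9/4⌋ = 2, remainder 1
⌊4/1⌋ = 4, remainder 0

[1; 1, 2, 4]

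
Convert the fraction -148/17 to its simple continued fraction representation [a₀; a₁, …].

[-9; 3, 2, 2]

⌊-148/17⌋ = -9, remainder 5
⌊17/5⌋ = 3, remainder 2
⌊5/2⌋ = 2, remainder 1
⌊2/1⌋ = 2, remainder 0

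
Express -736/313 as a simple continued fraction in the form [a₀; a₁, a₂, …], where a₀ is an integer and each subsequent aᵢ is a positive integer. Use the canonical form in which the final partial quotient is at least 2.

[-3; 1, 1, 1, 5, 2, 8]

Run the Euclidean algorithm, recording each quotient:
-736 ÷ 313 → quotient -3, remainder 203
313 ÷ 203 → quotient 1, remainder 110
203 ÷ 110 → quotient 1, remainder 93
110 ÷ 93 → quotient 1, remainder 17
93 ÷ 17 → quotient 5, remainder 8
17 ÷ 8 → quotient 2, remainder 1
8 ÷ 1 → quotient 8, remainder 0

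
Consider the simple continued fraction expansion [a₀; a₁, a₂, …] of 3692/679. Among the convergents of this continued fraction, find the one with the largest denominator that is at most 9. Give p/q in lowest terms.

List convergents until the denominator exceeds the bound:
a_0 = 5: 5/1  (≤ bound)
a_1 = 2: 11/2  (≤ bound)
a_2 = 3: 38/7  (≤ bound)
a_3 = 2: 87/16  (> 9, stop)

38/7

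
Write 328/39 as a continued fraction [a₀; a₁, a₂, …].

[8; 2, 2, 3, 2]

Repeatedly divide and take the remainder:
⌊328/39⌋ = 8, remainder 16
⌊39/16⌋ = 2, remainder 7
⌊16/7⌋ = 2, remainder 2
⌊7/2⌋ = 3, remainder 1
⌊2/1⌋ = 2, remainder 0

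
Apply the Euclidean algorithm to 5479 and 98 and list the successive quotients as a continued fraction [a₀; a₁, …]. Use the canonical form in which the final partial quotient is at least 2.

[55; 1, 9, 1, 8]

5479 ÷ 98 → quotient 55, remainder 89
98 ÷ 89 → quotient 1, remainder 9
89 ÷ 9 → quotient 9, remainder 8
9 ÷ 8 → quotient 1, remainder 1
8 ÷ 1 → quotient 8, remainder 0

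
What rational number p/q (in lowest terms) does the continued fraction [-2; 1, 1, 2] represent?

Starting at the tail and folding back:
Start with 2.
1 + 1/(2/1) = 1 + 1/2 = 3/2
1 + 1/(3/2) = 1 + 2/3 = 5/3
-2 + 1/(5/3) = -2 + 3/5 = -7/5

-7/5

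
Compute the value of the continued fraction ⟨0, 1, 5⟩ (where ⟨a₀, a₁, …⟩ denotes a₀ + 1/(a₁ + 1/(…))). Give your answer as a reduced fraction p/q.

Start with 5.
1 + 1/(5/1) = 1 + 1/5 = 6/5
0 + 1/(6/5) = 0 + 5/6 = 5/6

5/6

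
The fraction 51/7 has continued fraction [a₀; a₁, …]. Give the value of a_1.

3

51 = 7·7 + 2, so a_0 = 7
7 = 3·2 + 1, so a_1 = 3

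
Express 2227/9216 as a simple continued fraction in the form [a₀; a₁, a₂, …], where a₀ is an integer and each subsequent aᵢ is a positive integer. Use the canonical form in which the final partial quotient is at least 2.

[0; 4, 7, 4, 2, 1, 23]

⌊2227/9216⌋ = 0, remainder 2227
⌊9216/2227⌋ = 4, remainder 308
⌊2227/308⌋ = 7, remainder 71
⌊308/71⌋ = 4, remainder 24
⌊71/24⌋ = 2, remainder 23
⌊24/23⌋ = 1, remainder 1
⌊23/1⌋ = 23, remainder 0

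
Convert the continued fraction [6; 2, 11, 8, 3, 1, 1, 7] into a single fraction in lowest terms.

66100/10203

Start with 7.
1 + 1/(7/1) = 1 + 1/7 = 8/7
1 + 1/(8/7) = 1 + 7/8 = 15/8
3 + 1/(15/8) = 3 + 8/15 = 53/15
8 + 1/(53/15) = 8 + 15/53 = 439/53
11 + 1/(439/53) = 11 + 53/439 = 4882/439
2 + 1/(4882/439) = 2 + 439/4882 = 10203/4882
6 + 1/(10203/4882) = 6 + 4882/10203 = 66100/10203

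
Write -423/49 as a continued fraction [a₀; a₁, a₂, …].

Repeatedly divide and take the remainder:
-423 ÷ 49 → quotient -9, remainder 18
49 ÷ 18 → quotient 2, remainder 13
18 ÷ 13 → quotient 1, remainder 5
13 ÷ 5 → quotient 2, remainder 3
5 ÷ 3 → quotient 1, remainder 2
3 ÷ 2 → quotient 1, remainder 1
2 ÷ 1 → quotient 2, remainder 0

[-9; 2, 1, 2, 1, 1, 2]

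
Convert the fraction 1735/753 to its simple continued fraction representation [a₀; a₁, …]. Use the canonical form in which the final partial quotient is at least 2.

Repeatedly divide and take the remainder:
1735 ÷ 753 → quotient 2, remainder 229
753 ÷ 229 → quotient 3, remainder 66
229 ÷ 66 → quotient 3, remainder 31
66 ÷ 31 → quotient 2, remainder 4
31 ÷ 4 → quotient 7, remainder 3
4 ÷ 3 → quotient 1, remainder 1
3 ÷ 1 → quotient 3, remainder 0

[2; 3, 3, 2, 7, 1, 3]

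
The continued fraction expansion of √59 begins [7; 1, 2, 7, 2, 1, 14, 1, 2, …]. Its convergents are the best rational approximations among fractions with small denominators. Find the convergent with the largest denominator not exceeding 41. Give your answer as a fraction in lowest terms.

a_0 = 7: 7/1  (≤ bound)
a_1 = 1: 8/1  (≤ bound)
a_2 = 2: 23/3  (≤ bound)
a_3 = 7: 169/22  (≤ bound)
a_4 = 2: 361/47  (> 41, stop)

169/22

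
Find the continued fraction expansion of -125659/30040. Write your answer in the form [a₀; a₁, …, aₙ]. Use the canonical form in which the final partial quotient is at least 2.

[-5; 1, 4, 2, 6, 4, 2, 45]

-125659 ÷ 30040 → quotient -5, remainder 24541
30040 ÷ 24541 → quotient 1, remainder 5499
24541 ÷ 5499 → quotient 4, remainder 2545
5499 ÷ 2545 → quotient 2, remainder 409
2545 ÷ 409 → quotient 6, remainder 91
409 ÷ 91 → quotient 4, remainder 45
91 ÷ 45 → quotient 2, remainder 1
45 ÷ 1 → quotient 45, remainder 0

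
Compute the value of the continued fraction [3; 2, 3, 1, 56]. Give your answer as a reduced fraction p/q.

1760/511

a_0 = 3: 3/1
a_1 = 2: 7/2
a_2 = 3: 24/7
a_3 = 1: 31/9
a_4 = 56: 1760/511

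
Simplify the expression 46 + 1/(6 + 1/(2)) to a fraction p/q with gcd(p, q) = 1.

600/13

Start with 2.
6 + 1/(2/1) = 6 + 1/2 = 13/2
46 + 1/(13/2) = 46 + 2/13 = 600/13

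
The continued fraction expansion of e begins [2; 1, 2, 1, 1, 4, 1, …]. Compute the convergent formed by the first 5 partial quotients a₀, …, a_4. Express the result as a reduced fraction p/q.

Start with 1.
1 + 1/(1/1) = 1 + 1/1 = 2/1
2 + 1/(2/1) = 2 + 1/2 = 5/2
1 + 1/(5/2) = 1 + 2/5 = 7/5
2 + 1/(7/5) = 2 + 5/7 = 19/7

19/7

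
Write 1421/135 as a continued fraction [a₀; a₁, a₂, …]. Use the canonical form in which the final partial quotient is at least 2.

[10; 1, 1, 9, 7]

1421 = 10·135 + 71, so a_0 = 10
135 = 1·71 + 64, so a_1 = 1
71 = 1·64 + 7, so a_2 = 1
64 = 9·7 + 1, so a_3 = 9
7 = 7·1 + 0, so a_4 = 7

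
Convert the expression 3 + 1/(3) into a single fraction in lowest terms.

10/3

Start with 3.
3 + 1/(3/1) = 3 + 1/3 = 10/3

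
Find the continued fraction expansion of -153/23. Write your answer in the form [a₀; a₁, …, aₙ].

[-7; 2, 1, 7]

-153 = -7·23 + 8, so a_0 = -7
23 = 2·8 + 7, so a_1 = 2
8 = 1·7 + 1, so a_2 = 1
7 = 7·1 + 0, so a_3 = 7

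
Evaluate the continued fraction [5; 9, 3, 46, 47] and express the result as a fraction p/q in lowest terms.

311471/60987

Starting at the tail and folding back:
Start with 47.
46 + 1/(47/1) = 46 + 1/47 = 2163/47
3 + 1/(2163/47) = 3 + 47/2163 = 6536/2163
9 + 1/(6536/2163) = 9 + 2163/6536 = 60987/6536
5 + 1/(60987/6536) = 5 + 6536/60987 = 311471/60987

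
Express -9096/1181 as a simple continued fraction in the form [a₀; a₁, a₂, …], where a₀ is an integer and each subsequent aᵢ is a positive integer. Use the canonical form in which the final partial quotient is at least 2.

[-8; 3, 2, 1, 4, 2, 3, 3]

⌊-9096/1181⌋ = -8, remainder 352
⌊1181/352⌋ = 3, remainder 125
⌊352/125⌋ = 2, remainder 102
⌊125/102⌋ = 1, remainder 23
⌊102/23⌋ = 4, remainder 10
⌊23/10⌋ = 2, remainder 3
⌊10/3⌋ = 3, remainder 1
⌊3/1⌋ = 3, remainder 0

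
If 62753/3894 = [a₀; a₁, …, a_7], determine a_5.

62753 ÷ 3894 → quotient 16, remainder 449
3894 ÷ 449 → quotient 8, remainder 302
449 ÷ 302 → quotient 1, remainder 147
302 ÷ 147 → quotient 2, remainder 8
147 ÷ 8 → quotient 18, remainder 3
8 ÷ 3 → quotient 2, remainder 2

2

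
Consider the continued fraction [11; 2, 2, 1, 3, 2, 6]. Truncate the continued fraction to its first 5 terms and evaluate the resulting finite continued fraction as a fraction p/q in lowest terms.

Work from the innermost term outward:
Start with 3.
1 + 1/(3/1) = 1 + 1/3 = 4/3
2 + 1/(4/3) = 2 + 3/4 = 11/4
2 + 1/(11/4) = 2 + 4/11 = 26/11
11 + 1/(26/11) = 11 + 11/26 = 297/26

297/26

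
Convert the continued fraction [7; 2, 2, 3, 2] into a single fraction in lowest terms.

a_0 = 7: 7/1
a_1 = 2: 15/2
a_2 = 2: 37/5
a_3 = 3: 126/17
a_4 = 2: 289/39

289/39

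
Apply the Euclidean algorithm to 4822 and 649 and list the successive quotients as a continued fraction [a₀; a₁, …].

Repeatedly divide and take the remainder:
4822 = 7·649 + 279, so a_0 = 7
649 = 2·279 + 91, so a_1 = 2
279 = 3·91 + 6, so a_2 = 3
91 = 15·6 + 1, so a_3 = 15
6 = 6·1 + 0, so a_4 = 6

[7; 2, 3, 15, 6]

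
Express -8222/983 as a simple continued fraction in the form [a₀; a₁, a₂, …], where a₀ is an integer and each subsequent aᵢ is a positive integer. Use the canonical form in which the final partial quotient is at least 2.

Run the Euclidean algorithm, recording each quotient:
⌊-8222/983⌋ = -9, remainder 625
⌊983/625⌋ = 1, remainder 358
⌊625/358⌋ = 1, remainder 267
⌊358/267⌋ = 1, remainder 91
⌊267/91⌋ = 2, remainder 85
⌊91/85⌋ = 1, remainder 6
⌊85/6⌋ = 14, remainder 1
⌊6/1⌋ = 6, remainder 0

[-9; 1, 1, 1, 2, 1, 14, 6]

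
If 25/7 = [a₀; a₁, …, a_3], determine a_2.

1

25 = 3·7 + 4, so a_0 = 3
7 = 1·4 + 3, so a_1 = 1
4 = 1·3 + 1, so a_2 = 1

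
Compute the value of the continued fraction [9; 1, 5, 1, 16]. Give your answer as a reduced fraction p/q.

Start with 16.
1 + 1/(16/1) = 1 + 1/16 = 17/16
5 + 1/(17/16) = 5 + 16/17 = 101/17
1 + 1/(101/17) = 1 + 17/101 = 118/101
9 + 1/(118/101) = 9 + 101/118 = 1163/118

1163/118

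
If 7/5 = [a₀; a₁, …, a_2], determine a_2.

7 = 1·5 + 2, so a_0 = 1
5 = 2·2 + 1, so a_1 = 2
2 = 2·1 + 0, so a_2 = 2

2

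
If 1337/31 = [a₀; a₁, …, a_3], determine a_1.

Repeatedly divide and take the remainder:
1337 = 43·31 + 4, so a_0 = 43
31 = 7·4 + 3, so a_1 = 7

7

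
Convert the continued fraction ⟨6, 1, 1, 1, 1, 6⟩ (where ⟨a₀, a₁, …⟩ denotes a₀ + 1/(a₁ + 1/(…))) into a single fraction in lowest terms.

218/33

Start with 6.
1 + 1/(6/1) = 1 + 1/6 = 7/6
1 + 1/(7/6) = 1 + 6/7 = 13/7
1 + 1/(13/7) = 1 + 7/13 = 20/13
1 + 1/(20/13) = 1 + 13/20 = 33/20
6 + 1/(33/20) = 6 + 20/33 = 218/33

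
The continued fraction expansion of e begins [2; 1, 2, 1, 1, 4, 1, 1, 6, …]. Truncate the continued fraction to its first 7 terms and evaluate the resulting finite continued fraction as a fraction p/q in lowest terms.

Collapse the nested fraction from the inside out:
Start with 1.
4 + 1/(1/1) = 4 + 1/1 = 5/1
1 + 1/(5/1) = 1 + 1/5 = 6/5
1 + 1/(6/5) = 1 + 5/6 = 11/6
2 + 1/(11/6) = 2 + 6/11 = 28/11
1 + 1/(28/11) = 1 + 11/28 = 39/28
2 + 1/(39/28) = 2 + 28/39 = 106/39

106/39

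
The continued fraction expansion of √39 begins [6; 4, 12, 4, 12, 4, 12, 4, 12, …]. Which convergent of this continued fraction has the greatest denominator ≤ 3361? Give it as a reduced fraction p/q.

a_0 = 6: 6/1  (≤ bound)
a_1 = 4: 25/4  (≤ bound)
a_2 = 12: 306/49  (≤ bound)
a_3 = 4: 1249/200  (≤ bound)
a_4 = 12: 15294/2449  (≤ bound)
a_5 = 4: 62425/9996  (> 3361, stop)

15294/2449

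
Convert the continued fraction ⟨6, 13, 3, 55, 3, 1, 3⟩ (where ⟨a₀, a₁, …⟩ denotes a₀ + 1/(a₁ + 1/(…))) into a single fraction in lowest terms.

202632/33355

Start with 3.
1 + 1/(3/1) = 1 + 1/3 = 4/3
3 + 1/(4/3) = 3 + 3/4 = 15/4
55 + 1/(15/4) = 55 + 4/15 = 829/15
3 + 1/(829/15) = 3 + 15/829 = 2502/829
13 + 1/(2502/829) = 13 + 829/2502 = 33355/2502
6 + 1/(33355/2502) = 6 + 2502/33355 = 202632/33355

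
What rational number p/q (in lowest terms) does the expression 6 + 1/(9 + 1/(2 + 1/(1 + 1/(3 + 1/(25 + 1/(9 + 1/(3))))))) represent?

446975/73193

a_0 = 6: 6/1
a_1 = 9: 55/9
a_2 = 2: 116/19
a_3 = 1: 171/28
a_4 = 3: 629/103
a_5 = 25: 15896/2603
a_6 = 9: 143693/23530
a_7 = 3: 446975/73193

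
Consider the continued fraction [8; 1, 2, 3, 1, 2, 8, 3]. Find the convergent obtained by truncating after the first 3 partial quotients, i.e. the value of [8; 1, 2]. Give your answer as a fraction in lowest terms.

Collapse the nested fraction from the inside out:
Start with 2.
1 + 1/(2/1) = 1 + 1/2 = 3/2
8 + 1/(3/2) = 8 + 2/3 = 26/3

26/3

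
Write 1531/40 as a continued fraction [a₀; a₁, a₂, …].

1531 ÷ 40 → quotient 38, remainder 11
40 ÷ 11 → quotient 3, remainder 7
11 ÷ 7 → quotient 1, remainder 4
7 ÷ 4 → quotient 1, remainder 3
4 ÷ 3 → quotient 1, remainder 1
3 ÷ 1 → quotient 3, remainder 0

[38; 3, 1, 1, 1, 3]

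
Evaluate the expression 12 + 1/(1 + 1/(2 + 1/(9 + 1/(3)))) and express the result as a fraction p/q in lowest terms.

a_0 = 12: 12/1
a_1 = 1: 13/1
a_2 = 2: 38/3
a_3 = 9: 355/28
a_4 = 3: 1103/87

1103/87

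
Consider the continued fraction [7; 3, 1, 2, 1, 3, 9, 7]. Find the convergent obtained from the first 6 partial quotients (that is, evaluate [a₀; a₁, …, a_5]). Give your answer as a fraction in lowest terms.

a_0 = 7: 7/1
a_1 = 3: 22/3
a_2 = 1: 29/4
a_3 = 2: 80/11
a_4 = 1: 109/15
a_5 = 3: 407/56

407/56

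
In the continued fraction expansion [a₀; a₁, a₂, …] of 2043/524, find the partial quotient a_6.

5

Repeatedly divide and take the remainder:
2043 = 3·524 + 471, so a_0 = 3
524 = 1·471 + 53, so a_1 = 1
471 = 8·53 + 47, so a_2 = 8
53 = 1·47 + 6, so a_3 = 1
47 = 7·6 + 5, so a_4 = 7
6 = 1·5 + 1, so a_5 = 1
5 = 5·1 + 0, so a_6 = 5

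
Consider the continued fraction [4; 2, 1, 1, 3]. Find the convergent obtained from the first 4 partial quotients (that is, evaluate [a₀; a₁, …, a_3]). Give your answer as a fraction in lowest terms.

Build up convergents one term at a time:
a_0 = 4: 4/1
a_1 = 2: 9/2
a_2 = 1: 13/3
a_3 = 1: 22/5

22/5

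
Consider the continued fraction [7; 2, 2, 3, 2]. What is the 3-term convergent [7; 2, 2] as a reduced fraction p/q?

a_0 = 7: 7/1
a_1 = 2: 15/2
a_2 = 2: 37/5

37/5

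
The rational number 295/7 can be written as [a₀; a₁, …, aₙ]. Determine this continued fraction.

295 ÷ 7 → quotient 42, remainder 1
7 ÷ 1 → quotient 7, remainder 0

[42; 7]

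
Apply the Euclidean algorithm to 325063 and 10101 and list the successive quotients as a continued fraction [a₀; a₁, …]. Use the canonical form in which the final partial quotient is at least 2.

[32; 5, 1, 1, 14, 1, 1, 30]

325063 = 32·10101 + 1831, so a_0 = 32
10101 = 5·1831 + 946, so a_1 = 5
1831 = 1·946 + 885, so a_2 = 1
946 = 1·885 + 61, so a_3 = 1
885 = 14·61 + 31, so a_4 = 14
61 = 1·31 + 30, so a_5 = 1
31 = 1·30 + 1, so a_6 = 1
30 = 30·1 + 0, so a_7 = 30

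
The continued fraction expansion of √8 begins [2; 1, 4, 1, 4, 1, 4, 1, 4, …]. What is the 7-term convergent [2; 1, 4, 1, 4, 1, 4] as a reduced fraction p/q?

478/169

a_0 = 2: 2/1
a_1 = 1: 3/1
a_2 = 4: 14/5
a_3 = 1: 17/6
a_4 = 4: 82/29
a_5 = 1: 99/35
a_6 = 4: 478/169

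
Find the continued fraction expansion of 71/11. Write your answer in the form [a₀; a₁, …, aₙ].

⌊71/11⌋ = 6, remainder 5
⌊11/5⌋ = 2, remainder 1
⌊5/1⌋ = 5, remainder 0

[6; 2, 5]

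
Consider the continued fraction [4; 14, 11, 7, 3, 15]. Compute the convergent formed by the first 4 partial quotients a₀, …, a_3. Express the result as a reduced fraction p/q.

4474/1099

Starting at the tail and folding back:
Start with 7.
11 + 1/(7/1) = 11 + 1/7 = 78/7
14 + 1/(78/7) = 14 + 7/78 = 1099/78
4 + 1/(1099/78) = 4 + 78/1099 = 4474/1099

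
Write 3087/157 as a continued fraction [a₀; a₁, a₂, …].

3087 = 19·157 + 104, so a_0 = 19
157 = 1·104 + 53, so a_1 = 1
104 = 1·53 + 51, so a_2 = 1
53 = 1·51 + 2, so a_3 = 1
51 = 25·2 + 1, so a_4 = 25
2 = 2·1 + 0, so a_5 = 2

[19; 1, 1, 1, 25, 2]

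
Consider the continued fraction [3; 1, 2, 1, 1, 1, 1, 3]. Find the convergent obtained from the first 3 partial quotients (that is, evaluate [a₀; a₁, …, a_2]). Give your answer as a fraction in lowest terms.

Start with 2.
1 + 1/(2/1) = 1 + 1/2 = 3/2
3 + 1/(3/2) = 3 + 2/3 = 11/3

11/3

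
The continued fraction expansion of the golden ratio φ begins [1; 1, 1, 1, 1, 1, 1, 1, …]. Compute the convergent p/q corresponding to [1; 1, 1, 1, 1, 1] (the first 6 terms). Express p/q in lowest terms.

13/8

Collapse the nested fraction from the inside out:
Start with 1.
1 + 1/(1/1) = 1 + 1/1 = 2/1
1 + 1/(2/1) = 1 + 1/2 = 3/2
1 + 1/(3/2) = 1 + 2/3 = 5/3
1 + 1/(5/3) = 1 + 3/5 = 8/5
1 + 1/(8/5) = 1 + 5/8 = 13/8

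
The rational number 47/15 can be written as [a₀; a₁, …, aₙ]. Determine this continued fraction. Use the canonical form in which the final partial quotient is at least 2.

⌊47/15⌋ = 3, remainder 2
⌊15/2⌋ = 7, remainder 1
⌊2/1⌋ = 2, remainder 0

[3; 7, 2]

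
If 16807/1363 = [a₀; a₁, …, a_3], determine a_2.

⌊16807/1363⌋ = 12, remainder 451
⌊1363/451⌋ = 3, remainder 10
⌊451/10⌋ = 45, remainder 1

45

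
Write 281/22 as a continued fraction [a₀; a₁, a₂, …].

[12; 1, 3, 2, 2]

Repeatedly divide and take the remainder:
281 ÷ 22 → quotient 12, remainder 17
22 ÷ 17 → quotient 1, remainder 5
17 ÷ 5 → quotient 3, remainder 2
5 ÷ 2 → quotient 2, remainder 1
2 ÷ 1 → quotient 2, remainder 0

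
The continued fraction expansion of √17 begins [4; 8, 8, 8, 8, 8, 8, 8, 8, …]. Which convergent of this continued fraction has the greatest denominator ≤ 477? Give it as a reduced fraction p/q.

a_0 = 4: 4/1  (≤ bound)
a_1 = 8: 33/8  (≤ bound)
a_2 = 8: 268/65  (≤ bound)
a_3 = 8: 2177/528  (> 477, stop)

268/65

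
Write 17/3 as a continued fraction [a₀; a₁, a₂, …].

Apply division with remainder until the remainder is 0:
⌊17/3⌋ = 5, remainder 2
⌊3/2⌋ = 1, remainder 1
⌊2/1⌋ = 2, remainder 0

[5; 1, 2]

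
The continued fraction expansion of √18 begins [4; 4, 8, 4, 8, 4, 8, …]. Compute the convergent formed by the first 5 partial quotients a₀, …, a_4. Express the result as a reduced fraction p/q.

Use the convergent recurrence hₖ = aₖ·hₖ₋₁ + hₖ₋₂ (and likewise for the denominators kₖ):
a_0 = 4: 4/1
a_1 = 4: 17/4
a_2 = 8: 140/33
a_3 = 4: 577/136
a_4 = 8: 4756/1121

4756/1121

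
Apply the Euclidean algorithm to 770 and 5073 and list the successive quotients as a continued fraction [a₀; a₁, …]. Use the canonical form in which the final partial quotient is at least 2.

[0; 6, 1, 1, 2, 3, 45]

Apply division with remainder until the remainder is 0:
770 ÷ 5073 → quotient 0, remainder 770
5073 ÷ 770 → quotient 6, remainder 453
770 ÷ 453 → quotient 1, remainder 317
453 ÷ 317 → quotient 1, remainder 136
317 ÷ 136 → quotient 2, remainder 45
136 ÷ 45 → quotient 3, remainder 1
45 ÷ 1 → quotient 45, remainder 0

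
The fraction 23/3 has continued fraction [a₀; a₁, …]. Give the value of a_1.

1

⌊23/3⌋ = 7, remainder 2
⌊3/2⌋ = 1, remainder 1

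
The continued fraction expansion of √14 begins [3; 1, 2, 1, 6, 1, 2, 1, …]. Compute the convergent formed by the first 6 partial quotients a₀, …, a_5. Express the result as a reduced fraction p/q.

116/31

a_0 = 3: 3/1
a_1 = 1: 4/1
a_2 = 2: 11/3
a_3 = 1: 15/4
a_4 = 6: 101/27
a_5 = 1: 116/31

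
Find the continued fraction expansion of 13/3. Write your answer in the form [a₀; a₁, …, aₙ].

[4; 3]

13 = 4·3 + 1, so a_0 = 4
3 = 3·1 + 0, so a_1 = 3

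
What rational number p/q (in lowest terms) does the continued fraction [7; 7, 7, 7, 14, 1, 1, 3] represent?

Start with 3.
1 + 1/(3/1) = 1 + 1/3 = 4/3
1 + 1/(4/3) = 1 + 3/4 = 7/4
14 + 1/(7/4) = 14 + 4/7 = 102/7
7 + 1/(102/7) = 7 + 7/102 = 721/102
7 + 1/(721/102) = 7 + 102/721 = 5149/721
7 + 1/(5149/721) = 7 + 721/5149 = 36764/5149
7 + 1/(36764/5149) = 7 + 5149/36764 = 262497/36764

262497/36764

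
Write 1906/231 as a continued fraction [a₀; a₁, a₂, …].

Apply division with remainder until the remainder is 0:
1906 = 8·231 + 58, so a_0 = 8
231 = 3·58 + 57, so a_1 = 3
58 = 1·57 + 1, so a_2 = 1
57 = 57·1 + 0, so a_3 = 57

[8; 3, 1, 57]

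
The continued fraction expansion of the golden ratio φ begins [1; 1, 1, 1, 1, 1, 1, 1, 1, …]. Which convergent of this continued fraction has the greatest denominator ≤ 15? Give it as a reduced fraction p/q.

a_0 = 1: 1/1  (≤ bound)
a_1 = 1: 2/1  (≤ bound)
a_2 = 1: 3/2  (≤ bound)
a_3 = 1: 5/3  (≤ bound)
a_4 = 1: 8/5  (≤ bound)
a_5 = 1: 13/8  (≤ bound)
a_6 = 1: 21/13  (≤ bound)
a_7 = 1: 34/21  (> 15, stop)

21/13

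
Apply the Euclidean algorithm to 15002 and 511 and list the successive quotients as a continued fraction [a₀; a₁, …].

Run the Euclidean algorithm, recording each quotient:
15002 ÷ 511 → quotient 29, remainder 183
511 ÷ 183 → quotient 2, remainder 145
183 ÷ 145 → quotient 1, remainder 38
145 ÷ 38 → quotient 3, remainder 31
38 ÷ 31 → quotient 1, remainder 7
31 ÷ 7 → quotient 4, remainder 3
7 ÷ 3 → quotient 2, remainder 1
3 ÷ 1 → quotient 3, remainder 0

[29; 2, 1, 3, 1, 4, 2, 3]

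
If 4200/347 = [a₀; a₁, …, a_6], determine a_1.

9

4200 ÷ 347 → quotient 12, remainder 36
347 ÷ 36 → quotient 9, remainder 23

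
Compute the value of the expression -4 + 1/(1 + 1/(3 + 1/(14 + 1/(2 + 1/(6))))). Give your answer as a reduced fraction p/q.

Starting at the tail and folding back:
Start with 6.
2 + 1/(6/1) = 2 + 1/6 = 13/6
14 + 1/(13/6) = 14 + 6/13 = 188/13
3 + 1/(188/13) = 3 + 13/188 = 577/188
1 + 1/(577/188) = 1 + 188/577 = 765/577
-4 + 1/(765/577) = -4 + 577/765 = -2483/765

-2483/765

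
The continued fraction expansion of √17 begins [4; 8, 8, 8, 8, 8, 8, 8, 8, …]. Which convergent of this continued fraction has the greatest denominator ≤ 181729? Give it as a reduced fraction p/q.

143649/34840

a_0 = 4: 4/1  (≤ bound)
a_1 = 8: 33/8  (≤ bound)
a_2 = 8: 268/65  (≤ bound)
a_3 = 8: 2177/528  (≤ bound)
a_4 = 8: 17684/4289  (≤ bound)
a_5 = 8: 143649/34840  (≤ bound)
a_6 = 8: 1166876/283009  (> 181729, stop)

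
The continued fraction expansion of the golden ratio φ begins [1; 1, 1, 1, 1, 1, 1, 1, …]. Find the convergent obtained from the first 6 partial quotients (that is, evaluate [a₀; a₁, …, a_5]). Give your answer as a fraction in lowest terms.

a_0 = 1: 1/1
a_1 = 1: 2/1
a_2 = 1: 3/2
a_3 = 1: 5/3
a_4 = 1: 8/5
a_5 = 1: 13/8

13/8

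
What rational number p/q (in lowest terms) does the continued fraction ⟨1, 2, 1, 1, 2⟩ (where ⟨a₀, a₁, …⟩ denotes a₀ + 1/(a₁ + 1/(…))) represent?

Start with 2.
1 + 1/(2/1) = 1 + 1/2 = 3/2
1 + 1/(3/2) = 1 + 2/3 = 5/3
2 + 1/(5/3) = 2 + 3/5 = 13/5
1 + 1/(13/5) = 1 + 5/13 = 18/13

18/13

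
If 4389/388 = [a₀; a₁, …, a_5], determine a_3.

1

Apply division with remainder until the remainder is 0:
⌊4389/388⌋ = 11, remainder 121
⌊388/121⌋ = 3, remainder 25
⌊121/25⌋ = 4, remainder 21
⌊25/21⌋ = 1, remainder 4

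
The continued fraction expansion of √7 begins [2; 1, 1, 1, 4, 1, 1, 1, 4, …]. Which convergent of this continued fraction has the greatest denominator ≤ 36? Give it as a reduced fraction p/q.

a_0 = 2: 2/1  (≤ bound)
a_1 = 1: 3/1  (≤ bound)
a_2 = 1: 5/2  (≤ bound)
a_3 = 1: 8/3  (≤ bound)
a_4 = 4: 37/14  (≤ bound)
a_5 = 1: 45/17  (≤ bound)
a_6 = 1: 82/31  (≤ bound)
a_7 = 1: 127/48  (> 36, stop)

82/31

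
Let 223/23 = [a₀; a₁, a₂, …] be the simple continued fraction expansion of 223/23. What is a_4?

⌊223/23⌋ = 9, remainder 16
⌊23/16⌋ = 1, remainder 7
⌊16/7⌋ = 2, remainder 2
⌊7/2⌋ = 3, remainder 1
⌊2/1⌋ = 2, remainder 0

2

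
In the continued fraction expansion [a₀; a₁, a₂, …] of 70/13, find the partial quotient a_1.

70 = 5·13 + 5, so a_0 = 5
13 = 2·5 + 3, so a_1 = 2

2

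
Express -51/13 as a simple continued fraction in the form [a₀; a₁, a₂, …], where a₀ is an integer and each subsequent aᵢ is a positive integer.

[-4; 13]

-51 = -4·13 + 1, so a_0 = -4
13 = 13·1 + 0, so a_1 = 13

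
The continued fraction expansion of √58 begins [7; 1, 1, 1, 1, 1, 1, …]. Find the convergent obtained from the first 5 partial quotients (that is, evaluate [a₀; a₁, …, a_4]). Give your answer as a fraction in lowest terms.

38/5

a_0 = 7: 7/1
a_1 = 1: 8/1
a_2 = 1: 15/2
a_3 = 1: 23/3
a_4 = 1: 38/5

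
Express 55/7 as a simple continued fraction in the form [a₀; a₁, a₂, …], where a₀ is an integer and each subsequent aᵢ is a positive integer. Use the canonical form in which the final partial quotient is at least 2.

Repeatedly divide and take the remainder:
⌊55/7⌋ = 7, remainder 6
⌊7/6⌋ = 1, remainder 1
⌊6/1⌋ = 6, remainder 0

[7; 1, 6]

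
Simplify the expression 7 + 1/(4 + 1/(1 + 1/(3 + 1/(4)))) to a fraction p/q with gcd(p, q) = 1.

584/81

a_0 = 7: 7/1
a_1 = 4: 29/4
a_2 = 1: 36/5
a_3 = 3: 137/19
a_4 = 4: 584/81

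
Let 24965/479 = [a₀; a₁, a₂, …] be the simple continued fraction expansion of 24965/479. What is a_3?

⌊24965/479⌋ = 52, remainder 57
⌊479/57⌋ = 8, remainder 23
⌊57/23⌋ = 2, remainder 11
⌊23/11⌋ = 2, remainder 1

2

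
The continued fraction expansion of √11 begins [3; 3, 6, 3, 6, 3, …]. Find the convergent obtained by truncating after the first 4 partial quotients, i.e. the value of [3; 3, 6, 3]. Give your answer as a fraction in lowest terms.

199/60

a_0 = 3: 3/1
a_1 = 3: 10/3
a_2 = 6: 63/19
a_3 = 3: 199/60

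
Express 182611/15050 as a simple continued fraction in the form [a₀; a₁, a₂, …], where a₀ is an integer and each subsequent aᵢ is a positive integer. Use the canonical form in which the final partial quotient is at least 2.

⌊182611/15050⌋ = 12, remainder 2011
⌊15050/2011⌋ = 7, remainder 973
⌊2011/973⌋ = 2, remainder 65
⌊973/65⌋ = 14, remainder 63
⌊65/63⌋ = 1, remainder 2
⌊63/2⌋ = 31, remainder 1
⌊2/1⌋ = 2, remainder 0

[12; 7, 2, 14, 1, 31, 2]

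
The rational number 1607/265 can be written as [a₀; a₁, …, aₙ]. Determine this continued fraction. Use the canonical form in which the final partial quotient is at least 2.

Repeatedly divide and take the remainder:
1607 = 6·265 + 17, so a_0 = 6
265 = 15·17 + 10, so a_1 = 15
17 = 1·10 + 7, so a_2 = 1
10 = 1·7 + 3, so a_3 = 1
7 = 2·3 + 1, so a_4 = 2
3 = 3·1 + 0, so a_5 = 3

[6; 15, 1, 1, 2, 3]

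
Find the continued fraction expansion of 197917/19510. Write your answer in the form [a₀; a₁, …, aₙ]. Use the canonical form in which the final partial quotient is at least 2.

197917 ÷ 19510 → quotient 10, remainder 2817
19510 ÷ 2817 → quotient 6, remainder 2608
2817 ÷ 2608 → quotient 1, remainder 209
2608 ÷ 209 → quotient 12, remainder 100
209 ÷ 100 → quotient 2, remainder 9
100 ÷ 9 → quotient 11, remainder 1
9 ÷ 1 → quotient 9, remainder 0

[10; 6, 1, 12, 2, 11, 9]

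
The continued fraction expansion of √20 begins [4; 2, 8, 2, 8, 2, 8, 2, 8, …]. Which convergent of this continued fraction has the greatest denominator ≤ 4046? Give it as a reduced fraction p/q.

2889/646

a_0 = 4: 4/1  (≤ bound)
a_1 = 2: 9/2  (≤ bound)
a_2 = 8: 76/17  (≤ bound)
a_3 = 2: 161/36  (≤ bound)
a_4 = 8: 1364/305  (≤ bound)
a_5 = 2: 2889/646  (≤ bound)
a_6 = 8: 24476/5473  (> 4046, stop)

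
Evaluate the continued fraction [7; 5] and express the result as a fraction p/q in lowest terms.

Build up convergents one term at a time:
a_0 = 7: 7/1
a_1 = 5: 36/5

36/5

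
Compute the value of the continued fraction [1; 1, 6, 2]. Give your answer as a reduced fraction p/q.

Compute successive convergents:
a_0 = 1: 1/1
a_1 = 1: 2/1
a_2 = 6: 13/7
a_3 = 2: 28/15

28/15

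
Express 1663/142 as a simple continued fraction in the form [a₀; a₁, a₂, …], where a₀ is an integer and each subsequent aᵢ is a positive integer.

[11; 1, 2, 2, 6, 3]

⌊1663/142⌋ = 11, remainder 101
⌊142/101⌋ = 1, remainder 41
⌊101/41⌋ = 2, remainder 19
⌊41/19⌋ = 2, remainder 3
⌊19/3⌋ = 6, remainder 1
⌊3/1⌋ = 3, remainder 0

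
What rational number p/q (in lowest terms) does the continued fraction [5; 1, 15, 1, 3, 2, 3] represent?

3089/520

a_0 = 5: 5/1
a_1 = 1: 6/1
a_2 = 15: 95/16
a_3 = 1: 101/17
a_4 = 3: 398/67
a_5 = 2: 897/151
a_6 = 3: 3089/520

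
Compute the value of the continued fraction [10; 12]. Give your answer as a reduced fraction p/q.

121/12

Start with 12.
10 + 1/(12/1) = 10 + 1/12 = 121/12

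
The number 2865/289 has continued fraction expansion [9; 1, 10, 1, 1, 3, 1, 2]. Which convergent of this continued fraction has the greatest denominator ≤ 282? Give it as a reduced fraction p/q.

1031/104

List convergents until the denominator exceeds the bound:
a_0 = 9: 9/1  (≤ bound)
a_1 = 1: 10/1  (≤ bound)
a_2 = 10: 109/11  (≤ bound)
a_3 = 1: 119/12  (≤ bound)
a_4 = 1: 228/23  (≤ bound)
a_5 = 3: 803/81  (≤ bound)
a_6 = 1: 1031/104  (≤ bound)
a_7 = 2: 2865/289  (> 282, stop)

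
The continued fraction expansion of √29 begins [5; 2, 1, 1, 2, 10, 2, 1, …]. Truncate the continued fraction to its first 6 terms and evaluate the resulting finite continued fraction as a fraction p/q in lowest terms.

727/135

Start with 10.
2 + 1/(10/1) = 2 + 1/10 = 21/10
1 + 1/(21/10) = 1 + 10/21 = 31/21
1 + 1/(31/21) = 1 + 21/31 = 52/31
2 + 1/(52/31) = 2 + 31/52 = 135/52
5 + 1/(135/52) = 5 + 52/135 = 727/135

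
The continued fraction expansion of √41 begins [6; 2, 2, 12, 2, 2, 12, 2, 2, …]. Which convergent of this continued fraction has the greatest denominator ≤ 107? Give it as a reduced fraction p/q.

397/62

a_0 = 6: 6/1  (≤ bound)
a_1 = 2: 13/2  (≤ bound)
a_2 = 2: 32/5  (≤ bound)
a_3 = 12: 397/62  (≤ bound)
a_4 = 2: 826/129  (> 107, stop)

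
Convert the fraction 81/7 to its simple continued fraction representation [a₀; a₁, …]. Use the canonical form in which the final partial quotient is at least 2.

[11; 1, 1, 3]

81 = 11·7 + 4, so a_0 = 11
7 = 1·4 + 3, so a_1 = 1
4 = 1·3 + 1, so a_2 = 1
3 = 3·1 + 0, so a_3 = 3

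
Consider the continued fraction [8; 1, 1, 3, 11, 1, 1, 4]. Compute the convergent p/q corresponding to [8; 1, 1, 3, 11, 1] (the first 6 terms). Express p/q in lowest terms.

737/86

Build up convergents one term at a time:
a_0 = 8: 8/1
a_1 = 1: 9/1
a_2 = 1: 17/2
a_3 = 3: 60/7
a_4 = 11: 677/79
a_5 = 1: 737/86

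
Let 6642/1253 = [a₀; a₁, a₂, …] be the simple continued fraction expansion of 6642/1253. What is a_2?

6642 ÷ 1253 → quotient 5, remainder 377
1253 ÷ 377 → quotient 3, remainder 122
377 ÷ 122 → quotient 3, remainder 11

3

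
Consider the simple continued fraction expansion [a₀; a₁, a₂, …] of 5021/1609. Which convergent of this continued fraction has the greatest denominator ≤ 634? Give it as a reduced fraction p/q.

a_0 = 3: 3/1  (≤ bound)
a_1 = 8: 25/8  (≤ bound)
a_2 = 3: 78/25  (≤ bound)
a_3 = 2: 181/58  (≤ bound)
a_4 = 2: 440/141  (≤ bound)
a_5 = 11: 5021/1609  (> 634, stop)

440/141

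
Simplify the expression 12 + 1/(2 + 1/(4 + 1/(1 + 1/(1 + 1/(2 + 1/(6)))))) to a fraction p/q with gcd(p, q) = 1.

Start with 6.
2 + 1/(6/1) = 2 + 1/6 = 13/6
1 + 1/(13/6) = 1 + 6/13 = 19/13
1 + 1/(19/13) = 1 + 13/19 = 32/19
4 + 1/(32/19) = 4 + 19/32 = 147/32
2 + 1/(147/32) = 2 + 32/147 = 326/147
12 + 1/(326/147) = 12 + 147/326 = 4059/326

4059/326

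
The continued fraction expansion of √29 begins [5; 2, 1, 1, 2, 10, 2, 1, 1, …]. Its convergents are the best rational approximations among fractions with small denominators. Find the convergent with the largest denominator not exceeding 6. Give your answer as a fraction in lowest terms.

27/5

a_0 = 5: 5/1  (≤ bound)
a_1 = 2: 11/2  (≤ bound)
a_2 = 1: 16/3  (≤ bound)
a_3 = 1: 27/5  (≤ bound)
a_4 = 2: 70/13  (> 6, stop)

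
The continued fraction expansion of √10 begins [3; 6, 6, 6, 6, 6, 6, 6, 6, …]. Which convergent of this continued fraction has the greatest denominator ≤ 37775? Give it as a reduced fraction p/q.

27379/8658

List convergents until the denominator exceeds the bound:
a_0 = 3: 3/1  (≤ bound)
a_1 = 6: 19/6  (≤ bound)
a_2 = 6: 117/37  (≤ bound)
a_3 = 6: 721/228  (≤ bound)
a_4 = 6: 4443/1405  (≤ bound)
a_5 = 6: 27379/8658  (≤ bound)
a_6 = 6: 168717/53353  (> 37775, stop)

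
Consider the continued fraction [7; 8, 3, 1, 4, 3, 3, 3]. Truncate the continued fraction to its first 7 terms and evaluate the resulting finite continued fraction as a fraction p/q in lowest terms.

Use the convergent recurrence hₖ = aₖ·hₖ₋₁ + hₖ₋₂ (and likewise for the denominators kₖ):
a_0 = 7: 7/1
a_1 = 8: 57/8
a_2 = 3: 178/25
a_3 = 1: 235/33
a_4 = 4: 1118/157
a_5 = 3: 3589/504
a_6 = 3: 11885/1669

11885/1669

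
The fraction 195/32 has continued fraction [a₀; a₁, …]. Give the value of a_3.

2

Apply division with remainder until the remainder is 0:
195 = 6·32 + 3, so a_0 = 6
32 = 10·3 + 2, so a_1 = 10
3 = 1·2 + 1, so a_2 = 1
2 = 2·1 + 0, so a_3 = 2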